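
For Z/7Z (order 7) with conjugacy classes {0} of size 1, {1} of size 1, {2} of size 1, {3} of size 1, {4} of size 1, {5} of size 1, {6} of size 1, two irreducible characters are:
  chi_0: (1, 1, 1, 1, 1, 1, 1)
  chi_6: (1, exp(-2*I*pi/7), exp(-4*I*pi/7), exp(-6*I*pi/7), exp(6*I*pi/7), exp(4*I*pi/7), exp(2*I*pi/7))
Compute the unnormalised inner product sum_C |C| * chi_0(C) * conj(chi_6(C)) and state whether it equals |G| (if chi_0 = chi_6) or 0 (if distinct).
Sum = 0; so <chi_0, chi_6> = 0 (distinct irreducibles are orthogonal).

Argument: Compute term by term over conjugacy classes (|C| * chi_0(C) * conj(chi_6(C))):
  1*(1)*conj(1) + 1*(1)*conj(exp(-2*I*pi/7)) + 1*(1)*conj(exp(-4*I*pi/7)) + 1*(1)*conj(exp(-6*I*pi/7)) + 1*(1)*conj(exp(6*I*pi/7)) + 1*(1)*conj(exp(4*I*pi/7)) + 1*(1)*conj(exp(2*I*pi/7))
  = (1) + (exp(2*I*pi/7)) + (exp(4*I*pi/7)) + (exp(6*I*pi/7)) + (exp(-6*I*pi/7)) + (exp(-4*I*pi/7)) + (exp(-2*I*pi/7))
  = 0.
(Exp terms are combined using exp(i*s)*conj(exp(i*t)) = exp(i*(s-t)), and sums of them are collapsed using the identity that for every m > 1 the m distinct m-th roots of unity sum to 0, e.g. 1 + exp(2*I*pi/3) + exp(-2*I*pi/3) = 0.)
Dividing by |G| = 7 gives 0/7 = 0, matching the row-orthogonality relation <chi_0, chi_6> = [chi_0 = chi_6].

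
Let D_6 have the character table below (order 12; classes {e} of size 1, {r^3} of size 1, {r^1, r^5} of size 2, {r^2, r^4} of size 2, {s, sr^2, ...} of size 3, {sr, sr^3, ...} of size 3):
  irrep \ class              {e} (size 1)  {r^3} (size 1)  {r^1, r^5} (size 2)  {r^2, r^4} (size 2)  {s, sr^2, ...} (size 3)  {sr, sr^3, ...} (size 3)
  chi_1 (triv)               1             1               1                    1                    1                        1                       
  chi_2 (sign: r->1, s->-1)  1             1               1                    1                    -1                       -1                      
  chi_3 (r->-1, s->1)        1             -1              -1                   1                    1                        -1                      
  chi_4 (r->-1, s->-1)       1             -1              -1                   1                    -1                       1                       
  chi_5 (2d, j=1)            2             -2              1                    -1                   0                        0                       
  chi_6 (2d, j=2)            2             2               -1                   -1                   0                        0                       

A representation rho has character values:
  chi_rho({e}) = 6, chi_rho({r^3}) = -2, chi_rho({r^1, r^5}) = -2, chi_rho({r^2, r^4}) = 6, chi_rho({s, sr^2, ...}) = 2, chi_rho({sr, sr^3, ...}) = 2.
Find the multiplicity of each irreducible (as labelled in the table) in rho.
Multiplicities: chi_1: 2, chi_2: 0, chi_3: 2, chi_4: 2, chi_5: 0, chi_6: 0.

Proof sketch: Use <chi_rho, chi> = (1/|G|) sum_C |C| * chi_rho(C) * conj(chi(C)) with |G| = 12 for each irreducible chi in the table:
  <chi_rho, chi_1> = (1/12)[1*(6)*conj(1) + 1*(-2)*conj(1) + 2*(-2)*conj(1) + 2*(6)*conj(1) + 3*(2)*conj(1) + 3*(2)*conj(1)]
      = (1/12)[(6) + (-2) + (-4) + (12) + (6) + (6)] = 24/12 = 2
  <chi_rho, chi_2> = (1/12)[1*(6)*conj(1) + 1*(-2)*conj(1) + 2*(-2)*conj(1) + 2*(6)*conj(1) + 3*(2)*conj(-1) + 3*(2)*conj(-1)]
      = (1/12)[(6) + (-2) + (-4) + (12) + (-6) + (-6)] = 0/12 = 0
  <chi_rho, chi_3> = (1/12)[1*(6)*conj(1) + 1*(-2)*conj(-1) + 2*(-2)*conj(-1) + 2*(6)*conj(1) + 3*(2)*conj(1) + 3*(2)*conj(-1)]
      = (1/12)[(6) + (2) + (4) + (12) + (6) + (-6)] = 24/12 = 2
  <chi_rho, chi_4> = (1/12)[1*(6)*conj(1) + 1*(-2)*conj(-1) + 2*(-2)*conj(-1) + 2*(6)*conj(1) + 3*(2)*conj(-1) + 3*(2)*conj(1)]
      = (1/12)[(6) + (2) + (4) + (12) + (-6) + (6)] = 24/12 = 2
  <chi_rho, chi_5> = (1/12)[1*(6)*conj(2) + 1*(-2)*conj(-2) + 2*(-2)*conj(1) + 2*(6)*conj(-1) + 3*(2)*conj(0) + 3*(2)*conj(0)]
      = (1/12)[(12) + (4) + (-4) + (-12) + (0) + (0)] = 0/12 = 0
  <chi_rho, chi_6> = (1/12)[1*(6)*conj(2) + 1*(-2)*conj(2) + 2*(-2)*conj(-1) + 2*(6)*conj(-1) + 3*(2)*conj(0) + 3*(2)*conj(0)]
      = (1/12)[(12) + (-4) + (4) + (-12) + (0) + (0)] = 0/12 = 0
Dimension check: dim(rho) = sum (mult * dim) = 2*1 + 0*1 + 2*1 + 2*1 + 0*2 + 0*2 = 6 = chi_rho(e) = 6.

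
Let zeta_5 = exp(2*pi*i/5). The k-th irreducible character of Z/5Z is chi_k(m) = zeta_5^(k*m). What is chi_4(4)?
chi_4(4) = zeta_5^16 = exp(2*I*pi/5)

Reasoning: chi_4(4) = zeta_5^(4*4) = zeta_5^16. Since zeta_5^5 = 1, this equals zeta_5^1 = exp(2*pi*i*1/5) = exp(2*I*pi/5).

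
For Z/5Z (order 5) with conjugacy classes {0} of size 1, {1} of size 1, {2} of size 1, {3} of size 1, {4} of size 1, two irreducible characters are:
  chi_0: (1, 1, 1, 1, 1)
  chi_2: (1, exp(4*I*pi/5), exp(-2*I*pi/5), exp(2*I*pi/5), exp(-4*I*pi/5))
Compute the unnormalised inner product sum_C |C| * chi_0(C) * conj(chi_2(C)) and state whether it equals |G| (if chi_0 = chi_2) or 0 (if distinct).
Sum = 0; so <chi_0, chi_2> = 0 (distinct irreducibles are orthogonal).

Details: Compute term by term over conjugacy classes (|C| * chi_0(C) * conj(chi_2(C))):
  1*(1)*conj(1) + 1*(1)*conj(exp(4*I*pi/5)) + 1*(1)*conj(exp(-2*I*pi/5)) + 1*(1)*conj(exp(2*I*pi/5)) + 1*(1)*conj(exp(-4*I*pi/5))
  = (1) + (exp(-4*I*pi/5)) + (exp(2*I*pi/5)) + (exp(-2*I*pi/5)) + (exp(4*I*pi/5))
  = 0.
(Exp terms are combined using exp(i*s)*conj(exp(i*t)) = exp(i*(s-t)), and sums of them are collapsed using the identity that for every m > 1 the m distinct m-th roots of unity sum to 0, e.g. 1 + exp(2*I*pi/3) + exp(-2*I*pi/3) = 0.)
Dividing by |G| = 5 gives 0/5 = 0, matching the row-orthogonality relation <chi_0, chi_2> = [chi_0 = chi_2].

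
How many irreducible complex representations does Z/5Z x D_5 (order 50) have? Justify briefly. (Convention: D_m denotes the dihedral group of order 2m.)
20

Solution. The number of irreducible complex representations of a finite group equals its number of conjugacy classes. For a direct product, #classes(G x H) = #classes(G) * #classes(H). Z/5Z has 5 classes (abelian), D_5 has 4 classes, so 5 * 4 = 20, so Z/5Z x D_5 (order 50) has exactly 20 irreducible complex representations.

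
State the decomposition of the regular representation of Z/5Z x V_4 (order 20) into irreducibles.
Each irreducible V_i of dimension d_i appears with multiplicity d_i, i.e. rho_reg = (direct sum over all irreducibles V_i) d_i V_i. The irreducible dimensions for Z/5Z x V_4 are 1, 1, 1, 1, 1, 1, 1, 1, 1, 1, 1, 1, 1, 1, 1, 1, 1, 1, 1, 1: 20 irreducibles of dimension 1, each with multiplicity 1. Total dimension 20*1*1 = 20 = |G|.

General theorem: in the regular representation of a finite group G, each irreducible appears with multiplicity equal to its dimension. Check: dim(rho_reg) = sum d_i^2 = 1 + 1 + 1 + 1 + 1 + 1 + 1 + 1 + 1 + 1 + 1 + 1 + 1 + 1 + 1 + 1 + 1 + 1 + 1 + 1 = 20 = |G|.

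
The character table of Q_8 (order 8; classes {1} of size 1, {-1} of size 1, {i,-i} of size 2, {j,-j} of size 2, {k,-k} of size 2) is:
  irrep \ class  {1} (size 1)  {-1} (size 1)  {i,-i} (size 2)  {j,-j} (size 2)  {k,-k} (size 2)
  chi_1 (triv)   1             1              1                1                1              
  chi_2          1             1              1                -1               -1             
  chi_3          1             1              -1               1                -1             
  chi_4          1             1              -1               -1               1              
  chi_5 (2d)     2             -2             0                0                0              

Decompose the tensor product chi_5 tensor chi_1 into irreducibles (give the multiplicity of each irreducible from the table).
chi_5 tensor chi_1 = chi_5 (all other irreducibles have multiplicity 0).

Derivation: The character of a tensor product is the pointwise product (chi_5 * chi_1)(C) = chi_5(C) * chi_1(C):
  {1}: (2)*(1), {-1}: (-2)*(1), {i,-i}: (0)*(1), {j,-j}: (0)*(1), {k,-k}: (0)*(1)
so (chi_5 * chi_1) takes values
  {1} -> 2, {-1} -> -2, {i,-i} -> 0, {j,-j} -> 0, {k,-k} -> 0.
Now take the inner product of this character with each irreducible chi from the table, <chi_5*chi_1, chi> = (1/8) sum_C |C| (chi_5*chi_1)(C) conj(chi(C)):
  <chi_5*chi_1, chi_1> = (1/8)[1*(2)*conj(1) + 1*(-2)*conj(1) + 2*(0)*conj(1) + 2*(0)*conj(1) + 2*(0)*conj(1)]
      = (1/8)[(2) + (-2) + (0) + (0) + (0)] = 0/8 = 0
  <chi_5*chi_1, chi_2> = (1/8)[1*(2)*conj(1) + 1*(-2)*conj(1) + 2*(0)*conj(1) + 2*(0)*conj(-1) + 2*(0)*conj(-1)]
      = (1/8)[(2) + (-2) + (0) + (0) + (0)] = 0/8 = 0
  <chi_5*chi_1, chi_3> = (1/8)[1*(2)*conj(1) + 1*(-2)*conj(1) + 2*(0)*conj(-1) + 2*(0)*conj(1) + 2*(0)*conj(-1)]
      = (1/8)[(2) + (-2) + (0) + (0) + (0)] = 0/8 = 0
  <chi_5*chi_1, chi_4> = (1/8)[1*(2)*conj(1) + 1*(-2)*conj(1) + 2*(0)*conj(-1) + 2*(0)*conj(-1) + 2*(0)*conj(1)]
      = (1/8)[(2) + (-2) + (0) + (0) + (0)] = 0/8 = 0
  <chi_5*chi_1, chi_5> = (1/8)[1*(2)*conj(2) + 1*(-2)*conj(-2) + 2*(0)*conj(0) + 2*(0)*conj(0) + 2*(0)*conj(0)]
      = (1/8)[(4) + (4) + (0) + (0) + (0)] = 8/8 = 1
Hence the multiplicities are chi_5: 1. Dimension check: dim(chi_5)*dim(chi_1) = 2*1 = 2 and sum (mult * dim) = 1*2 = 2.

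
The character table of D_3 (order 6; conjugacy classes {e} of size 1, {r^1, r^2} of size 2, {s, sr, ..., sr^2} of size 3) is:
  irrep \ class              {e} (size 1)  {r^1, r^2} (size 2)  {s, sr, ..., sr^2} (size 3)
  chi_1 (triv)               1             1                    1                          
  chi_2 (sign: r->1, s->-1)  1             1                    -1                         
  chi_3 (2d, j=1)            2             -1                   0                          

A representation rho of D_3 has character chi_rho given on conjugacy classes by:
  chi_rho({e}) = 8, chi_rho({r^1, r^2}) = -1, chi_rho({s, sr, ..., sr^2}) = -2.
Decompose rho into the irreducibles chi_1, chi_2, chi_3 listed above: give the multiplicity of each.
Multiplicities: chi_1: 0, chi_2: 2, chi_3: 3.

Explanation: Use <chi_rho, chi> = (1/|G|) sum_C |C| * chi_rho(C) * conj(chi(C)) with |G| = 6 for each irreducible chi in the table:
  <chi_rho, chi_1> = (1/6)[1*(8)*conj(1) + 2*(-1)*conj(1) + 3*(-2)*conj(1)]
      = (1/6)[(8) + (-2) + (-6)] = 0/6 = 0
  <chi_rho, chi_2> = (1/6)[1*(8)*conj(1) + 2*(-1)*conj(1) + 3*(-2)*conj(-1)]
      = (1/6)[(8) + (-2) + (6)] = 12/6 = 2
  <chi_rho, chi_3> = (1/6)[1*(8)*conj(2) + 2*(-1)*conj(-1) + 3*(-2)*conj(0)]
      = (1/6)[(16) + (2) + (0)] = 18/6 = 3
Dimension check: dim(rho) = sum (mult * dim) = 0*1 + 2*1 + 3*2 = 8 = chi_rho(e) = 8.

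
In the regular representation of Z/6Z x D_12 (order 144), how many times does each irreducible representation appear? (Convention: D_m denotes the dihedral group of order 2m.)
Each irreducible V_i of dimension d_i appears with multiplicity d_i, i.e. rho_reg = (direct sum over all irreducibles V_i) d_i V_i. The irreducible dimensions for Z/6Z x D_12 are 1, 1, 1, 1, 1, 1, 1, 1, 1, 1, 1, 1, 1, 1, 1, 1, 1, 1, 1, 1, 1, 1, 1, 1, 2, 2, 2, 2, 2, 2, 2, 2, 2, 2, 2, 2, 2, 2, 2, 2, 2, 2, 2, 2, 2, 2, 2, 2, 2, 2, 2, 2, 2, 2: 24 irreducibles of dimension 1, each with multiplicity 1; 30 irreducibles of dimension 2, each with multiplicity 2. Total dimension 24*1*1 + 30*2*2 = 144 = |G|.

Derivation: General theorem: in the regular representation of a finite group G, each irreducible appears with multiplicity equal to its dimension. Check: dim(rho_reg) = sum d_i^2 = 1 + 1 + 1 + 1 + 1 + 1 + 1 + 1 + 1 + 1 + 1 + 1 + 1 + 1 + 1 + 1 + 1 + 1 + 1 + 1 + 1 + 1 + 1 + 1 + 4 + 4 + 4 + 4 + 4 + 4 + 4 + 4 + 4 + 4 + 4 + 4 + 4 + 4 + 4 + 4 + 4 + 4 + 4 + 4 + 4 + 4 + 4 + 4 + 4 + 4 + 4 + 4 + 4 + 4 = 144 = |G|.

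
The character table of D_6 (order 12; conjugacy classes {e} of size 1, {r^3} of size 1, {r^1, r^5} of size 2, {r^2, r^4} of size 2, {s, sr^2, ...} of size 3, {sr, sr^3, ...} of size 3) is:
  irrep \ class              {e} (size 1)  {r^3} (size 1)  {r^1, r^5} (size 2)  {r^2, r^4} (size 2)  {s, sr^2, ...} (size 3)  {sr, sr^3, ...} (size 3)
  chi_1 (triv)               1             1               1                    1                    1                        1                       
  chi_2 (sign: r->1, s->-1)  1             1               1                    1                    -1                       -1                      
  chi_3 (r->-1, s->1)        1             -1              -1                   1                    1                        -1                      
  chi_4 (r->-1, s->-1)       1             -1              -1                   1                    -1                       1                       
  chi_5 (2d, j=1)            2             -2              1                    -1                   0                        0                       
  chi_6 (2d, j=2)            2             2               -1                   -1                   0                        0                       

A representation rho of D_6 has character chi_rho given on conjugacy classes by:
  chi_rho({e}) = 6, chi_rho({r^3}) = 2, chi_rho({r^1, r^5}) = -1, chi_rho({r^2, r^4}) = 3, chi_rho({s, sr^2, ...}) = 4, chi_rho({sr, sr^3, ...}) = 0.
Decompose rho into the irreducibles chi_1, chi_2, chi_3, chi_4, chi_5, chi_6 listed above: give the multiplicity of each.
Multiplicities: chi_1: 2, chi_2: 0, chi_3: 2, chi_4: 0, chi_5: 0, chi_6: 1.

Argument: Use <chi_rho, chi> = (1/|G|) sum_C |C| * chi_rho(C) * conj(chi(C)) with |G| = 12 for each irreducible chi in the table:
  <chi_rho, chi_1> = (1/12)[1*(6)*conj(1) + 1*(2)*conj(1) + 2*(-1)*conj(1) + 2*(3)*conj(1) + 3*(4)*conj(1) + 3*(0)*conj(1)]
      = (1/12)[(6) + (2) + (-2) + (6) + (12) + (0)] = 24/12 = 2
  <chi_rho, chi_2> = (1/12)[1*(6)*conj(1) + 1*(2)*conj(1) + 2*(-1)*conj(1) + 2*(3)*conj(1) + 3*(4)*conj(-1) + 3*(0)*conj(-1)]
      = (1/12)[(6) + (2) + (-2) + (6) + (-12) + (0)] = 0/12 = 0
  <chi_rho, chi_3> = (1/12)[1*(6)*conj(1) + 1*(2)*conj(-1) + 2*(-1)*conj(-1) + 2*(3)*conj(1) + 3*(4)*conj(1) + 3*(0)*conj(-1)]
      = (1/12)[(6) + (-2) + (2) + (6) + (12) + (0)] = 24/12 = 2
  <chi_rho, chi_4> = (1/12)[1*(6)*conj(1) + 1*(2)*conj(-1) + 2*(-1)*conj(-1) + 2*(3)*conj(1) + 3*(4)*conj(-1) + 3*(0)*conj(1)]
      = (1/12)[(6) + (-2) + (2) + (6) + (-12) + (0)] = 0/12 = 0
  <chi_rho, chi_5> = (1/12)[1*(6)*conj(2) + 1*(2)*conj(-2) + 2*(-1)*conj(1) + 2*(3)*conj(-1) + 3*(4)*conj(0) + 3*(0)*conj(0)]
      = (1/12)[(12) + (-4) + (-2) + (-6) + (0) + (0)] = 0/12 = 0
  <chi_rho, chi_6> = (1/12)[1*(6)*conj(2) + 1*(2)*conj(2) + 2*(-1)*conj(-1) + 2*(3)*conj(-1) + 3*(4)*conj(0) + 3*(0)*conj(0)]
      = (1/12)[(12) + (4) + (2) + (-6) + (0) + (0)] = 12/12 = 1
Dimension check: dim(rho) = sum (mult * dim) = 2*1 + 0*1 + 2*1 + 0*1 + 0*2 + 1*2 = 6 = chi_rho(e) = 6.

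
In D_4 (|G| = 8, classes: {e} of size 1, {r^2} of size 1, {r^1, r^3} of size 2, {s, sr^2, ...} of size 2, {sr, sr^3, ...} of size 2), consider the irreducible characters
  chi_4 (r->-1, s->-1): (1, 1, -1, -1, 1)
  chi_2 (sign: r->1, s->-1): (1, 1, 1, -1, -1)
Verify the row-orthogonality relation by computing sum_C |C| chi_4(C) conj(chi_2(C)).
Sum = 0; so <chi_4, chi_2> = 0 (distinct irreducibles are orthogonal).

Argument: Compute term by term over conjugacy classes (|C| * chi_4(C) * conj(chi_2(C))):
  1*(1)*conj(1) + 1*(1)*conj(1) + 2*(-1)*conj(1) + 2*(-1)*conj(-1) + 2*(1)*conj(-1)
  = (1) + (1) + (-2) + (2) + (-2)
  = 0.
Dividing by |G| = 8 gives 0/8 = 0, matching the row-orthogonality relation <chi_4, chi_2> = [chi_4 = chi_2].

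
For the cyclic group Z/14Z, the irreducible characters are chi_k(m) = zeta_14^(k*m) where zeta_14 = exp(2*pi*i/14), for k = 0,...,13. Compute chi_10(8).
chi_10(8) = zeta_14^80 = exp(-4*I*pi/7)

Reasoning: chi_10(8) = zeta_14^(10*8) = zeta_14^80. Since zeta_14^14 = 1, this equals zeta_14^10 = exp(2*pi*i*10/14) = exp(-4*I*pi/7).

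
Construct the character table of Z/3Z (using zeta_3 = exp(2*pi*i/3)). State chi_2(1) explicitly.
Character table of Z/3Z (irreps indexed chi_0,...,chi_2 with chi_k(m) = zeta_3^(k*m), zeta_3 = exp(2*pi*i/3)):
  irrep \ class  {0} (size 1)  {1} (size 1)    {2} (size 1)  
  chi_0          1             1               1             
  chi_1          1             exp(2*I*pi/3)   exp(-2*I*pi/3)
  chi_2          1             exp(-2*I*pi/3)  exp(2*I*pi/3) 

Spot check: chi_2(1) = zeta_3^(2*1) = zeta_3^2 = exp(-2*I*pi/3).

Reasoning: Z/3Z is abelian, so all 3 irreducible complex representations are 1-dimensional. They are given by chi_k(m) = zeta_3^(k*m) for k = 0,...,2. Row orthogonality: sum_m chi_k(m) conj(chi_l(m)) = 3 * [k = l].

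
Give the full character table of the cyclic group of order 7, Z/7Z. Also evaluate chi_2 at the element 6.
Character table of Z/7Z (irreps indexed chi_0,...,chi_6 with chi_k(m) = zeta_7^(k*m), zeta_7 = exp(2*pi*i/7)):
  irrep \ class  {0} (size 1)  {1} (size 1)    {2} (size 1)    {3} (size 1)    {4} (size 1)    {5} (size 1)    {6} (size 1)  
  chi_0          1             1               1               1               1               1               1             
  chi_1          1             exp(2*I*pi/7)   exp(4*I*pi/7)   exp(6*I*pi/7)   exp(-6*I*pi/7)  exp(-4*I*pi/7)  exp(-2*I*pi/7)
  chi_2          1             exp(4*I*pi/7)   exp(-6*I*pi/7)  exp(-2*I*pi/7)  exp(2*I*pi/7)   exp(6*I*pi/7)   exp(-4*I*pi/7)
  chi_3          1             exp(6*I*pi/7)   exp(-2*I*pi/7)  exp(4*I*pi/7)   exp(-4*I*pi/7)  exp(2*I*pi/7)   exp(-6*I*pi/7)
  chi_4          1             exp(-6*I*pi/7)  exp(2*I*pi/7)   exp(-4*I*pi/7)  exp(4*I*pi/7)   exp(-2*I*pi/7)  exp(6*I*pi/7) 
  chi_5          1             exp(-4*I*pi/7)  exp(6*I*pi/7)   exp(2*I*pi/7)   exp(-2*I*pi/7)  exp(-6*I*pi/7)  exp(4*I*pi/7) 
  chi_6          1             exp(-2*I*pi/7)  exp(-4*I*pi/7)  exp(-6*I*pi/7)  exp(6*I*pi/7)   exp(4*I*pi/7)   exp(2*I*pi/7) 

Spot check: chi_2(6) = zeta_7^(2*6) = zeta_7^12 = exp(-4*I*pi/7).

Proof sketch: Z/7Z is abelian, so all 7 irreducible complex representations are 1-dimensional. They are given by chi_k(m) = zeta_7^(k*m) for k = 0,...,6. Row orthogonality: sum_m chi_k(m) conj(chi_l(m)) = 7 * [k = l].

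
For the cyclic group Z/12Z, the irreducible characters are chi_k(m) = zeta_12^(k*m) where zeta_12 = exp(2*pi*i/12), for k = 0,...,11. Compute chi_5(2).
chi_5(2) = zeta_12^10 = exp(-I*pi/3)

Details: chi_5(2) = zeta_12^(5*2) = zeta_12^10. Since zeta_12^12 = 1, this equals zeta_12^10 = exp(2*pi*i*10/12) = exp(-I*pi/3).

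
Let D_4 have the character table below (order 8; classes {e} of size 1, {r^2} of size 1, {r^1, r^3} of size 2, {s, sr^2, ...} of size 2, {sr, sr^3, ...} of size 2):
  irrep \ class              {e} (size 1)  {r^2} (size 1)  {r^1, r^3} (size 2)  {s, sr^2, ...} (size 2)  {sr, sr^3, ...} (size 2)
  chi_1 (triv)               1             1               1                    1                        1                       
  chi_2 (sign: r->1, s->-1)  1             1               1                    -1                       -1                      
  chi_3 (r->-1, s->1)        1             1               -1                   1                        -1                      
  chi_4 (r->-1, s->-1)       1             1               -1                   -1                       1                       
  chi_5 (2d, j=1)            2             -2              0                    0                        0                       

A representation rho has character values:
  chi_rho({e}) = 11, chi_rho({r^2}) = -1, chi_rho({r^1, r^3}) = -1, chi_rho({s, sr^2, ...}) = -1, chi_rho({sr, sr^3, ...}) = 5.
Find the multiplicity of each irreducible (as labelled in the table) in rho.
Multiplicities: chi_1: 2, chi_2: 0, chi_3: 0, chi_4: 3, chi_5: 3.

Use <chi_rho, chi> = (1/|G|) sum_C |C| * chi_rho(C) * conj(chi(C)) with |G| = 8 for each irreducible chi in the table:
  <chi_rho, chi_1> = (1/8)[1*(11)*conj(1) + 1*(-1)*conj(1) + 2*(-1)*conj(1) + 2*(-1)*conj(1) + 2*(5)*conj(1)]
      = (1/8)[(11) + (-1) + (-2) + (-2) + (10)] = 16/8 = 2
  <chi_rho, chi_2> = (1/8)[1*(11)*conj(1) + 1*(-1)*conj(1) + 2*(-1)*conj(1) + 2*(-1)*conj(-1) + 2*(5)*conj(-1)]
      = (1/8)[(11) + (-1) + (-2) + (2) + (-10)] = 0/8 = 0
  <chi_rho, chi_3> = (1/8)[1*(11)*conj(1) + 1*(-1)*conj(1) + 2*(-1)*conj(-1) + 2*(-1)*conj(1) + 2*(5)*conj(-1)]
      = (1/8)[(11) + (-1) + (2) + (-2) + (-10)] = 0/8 = 0
  <chi_rho, chi_4> = (1/8)[1*(11)*conj(1) + 1*(-1)*conj(1) + 2*(-1)*conj(-1) + 2*(-1)*conj(-1) + 2*(5)*conj(1)]
      = (1/8)[(11) + (-1) + (2) + (2) + (10)] = 24/8 = 3
  <chi_rho, chi_5> = (1/8)[1*(11)*conj(2) + 1*(-1)*conj(-2) + 2*(-1)*conj(0) + 2*(-1)*conj(0) + 2*(5)*conj(0)]
      = (1/8)[(22) + (2) + (0) + (0) + (0)] = 24/8 = 3
Dimension check: dim(rho) = sum (mult * dim) = 2*1 + 0*1 + 0*1 + 3*1 + 3*2 = 11 = chi_rho(e) = 11.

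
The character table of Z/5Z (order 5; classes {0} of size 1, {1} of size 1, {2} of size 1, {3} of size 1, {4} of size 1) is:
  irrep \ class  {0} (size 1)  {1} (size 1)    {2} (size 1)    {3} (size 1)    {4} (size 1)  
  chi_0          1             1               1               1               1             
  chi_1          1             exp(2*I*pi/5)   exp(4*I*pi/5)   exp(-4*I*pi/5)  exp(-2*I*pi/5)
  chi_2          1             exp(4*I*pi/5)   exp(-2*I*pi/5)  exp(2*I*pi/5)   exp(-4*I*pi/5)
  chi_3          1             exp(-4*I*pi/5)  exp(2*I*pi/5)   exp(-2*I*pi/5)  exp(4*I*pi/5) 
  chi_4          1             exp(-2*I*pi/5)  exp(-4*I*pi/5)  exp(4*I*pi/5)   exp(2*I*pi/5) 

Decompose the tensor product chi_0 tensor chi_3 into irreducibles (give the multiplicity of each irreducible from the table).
chi_0 tensor chi_3 = chi_3 (all other irreducibles have multiplicity 0).

Details: The character of a tensor product is the pointwise product (chi_0 * chi_3)(C) = chi_0(C) * chi_3(C):
  {0}: (1)*(1), {1}: (1)*(exp(-4*I*pi/5)), {2}: (1)*(exp(2*I*pi/5)), {3}: (1)*(exp(-2*I*pi/5)), {4}: (1)*(exp(4*I*pi/5))
so (chi_0 * chi_3) takes values
  {0} -> 1, {1} -> exp(-4*I*pi/5), {2} -> exp(2*I*pi/5), {3} -> exp(-2*I*pi/5), {4} -> exp(4*I*pi/5).
Now take the inner product of this character with each irreducible chi from the table, <chi_0*chi_3, chi> = (1/5) sum_C |C| (chi_0*chi_3)(C) conj(chi(C)):
  <chi_0*chi_3, chi_0> = (1/5)[1*(1)*conj(1) + 1*(exp(-4*I*pi/5))*conj(1) + 1*(exp(2*I*pi/5))*conj(1) + 1*(exp(-2*I*pi/5))*conj(1) + 1*(exp(4*I*pi/5))*conj(1)]
      = (1/5)[(1) + (exp(-4*I*pi/5)) + (exp(2*I*pi/5)) + (exp(-2*I*pi/5)) + (exp(4*I*pi/5))] = 0/5 = 0
  <chi_0*chi_3, chi_1> = (1/5)[1*(1)*conj(1) + 1*(exp(-4*I*pi/5))*conj(exp(2*I*pi/5)) + 1*(exp(2*I*pi/5))*conj(exp(4*I*pi/5)) + 1*(exp(-2*I*pi/5))*conj(exp(-4*I*pi/5)) + 1*(exp(4*I*pi/5))*conj(exp(-2*I*pi/5))]
      = (1/5)[(1) + (exp(4*I*pi/5)) + (exp(-2*I*pi/5)) + (exp(2*I*pi/5)) + (exp(-4*I*pi/5))] = 0/5 = 0
  <chi_0*chi_3, chi_2> = (1/5)[1*(1)*conj(1) + 1*(exp(-4*I*pi/5))*conj(exp(4*I*pi/5)) + 1*(exp(2*I*pi/5))*conj(exp(-2*I*pi/5)) + 1*(exp(-2*I*pi/5))*conj(exp(2*I*pi/5)) + 1*(exp(4*I*pi/5))*conj(exp(-4*I*pi/5))]
      = (1/5)[(1) + (exp(2*I*pi/5)) + (exp(4*I*pi/5)) + (exp(-4*I*pi/5)) + (exp(-2*I*pi/5))] = 0/5 = 0
  <chi_0*chi_3, chi_3> = (1/5)[1*(1)*conj(1) + 1*(exp(-4*I*pi/5))*conj(exp(-4*I*pi/5)) + 1*(exp(2*I*pi/5))*conj(exp(2*I*pi/5)) + 1*(exp(-2*I*pi/5))*conj(exp(-2*I*pi/5)) + 1*(exp(4*I*pi/5))*conj(exp(4*I*pi/5))]
      = (1/5)[(1) + (1) + (1) + (1) + (1)] = 5/5 = 1
  <chi_0*chi_3, chi_4> = (1/5)[1*(1)*conj(1) + 1*(exp(-4*I*pi/5))*conj(exp(-2*I*pi/5)) + 1*(exp(2*I*pi/5))*conj(exp(-4*I*pi/5)) + 1*(exp(-2*I*pi/5))*conj(exp(4*I*pi/5)) + 1*(exp(4*I*pi/5))*conj(exp(2*I*pi/5))]
      = (1/5)[(1) + (exp(-2*I*pi/5)) + (exp(-4*I*pi/5)) + (exp(4*I*pi/5)) + (exp(2*I*pi/5))] = 0/5 = 0
(Exp terms are combined using exp(i*s)*conj(exp(i*t)) = exp(i*(s-t)), and sums of them are collapsed using the identity that for every m > 1 the m distinct m-th roots of unity sum to 0, e.g. 1 + exp(2*I*pi/3) + exp(-2*I*pi/3) = 0.)
Hence the multiplicities are chi_3: 1. Dimension check: dim(chi_0)*dim(chi_3) = 1*1 = 1 and sum (mult * dim) = 1*1 = 1.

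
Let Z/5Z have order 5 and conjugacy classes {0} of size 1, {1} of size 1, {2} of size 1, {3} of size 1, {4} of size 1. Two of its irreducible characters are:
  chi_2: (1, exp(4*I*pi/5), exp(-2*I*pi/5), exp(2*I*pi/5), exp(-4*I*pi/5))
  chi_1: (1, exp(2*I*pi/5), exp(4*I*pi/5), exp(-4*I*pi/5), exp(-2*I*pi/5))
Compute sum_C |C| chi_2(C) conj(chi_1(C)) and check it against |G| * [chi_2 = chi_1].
Sum = 0; so <chi_2, chi_1> = 0 (distinct irreducibles are orthogonal).

Solution. Compute term by term over conjugacy classes (|C| * chi_2(C) * conj(chi_1(C))):
  1*(1)*conj(1) + 1*(exp(4*I*pi/5))*conj(exp(2*I*pi/5)) + 1*(exp(-2*I*pi/5))*conj(exp(4*I*pi/5)) + 1*(exp(2*I*pi/5))*conj(exp(-4*I*pi/5)) + 1*(exp(-4*I*pi/5))*conj(exp(-2*I*pi/5))
  = (1) + (exp(2*I*pi/5)) + (exp(4*I*pi/5)) + (exp(-4*I*pi/5)) + (exp(-2*I*pi/5))
  = 0.
(Exp terms are combined using exp(i*s)*conj(exp(i*t)) = exp(i*(s-t)), and sums of them are collapsed using the identity that for every m > 1 the m distinct m-th roots of unity sum to 0, e.g. 1 + exp(2*I*pi/3) + exp(-2*I*pi/3) = 0.)
Dividing by |G| = 5 gives 0/5 = 0, matching the row-orthogonality relation <chi_2, chi_1> = [chi_2 = chi_1].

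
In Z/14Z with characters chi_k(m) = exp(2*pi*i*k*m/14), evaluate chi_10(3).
chi_10(3) = zeta_14^30 = exp(2*I*pi/7)

Reasoning: chi_10(3) = zeta_14^(10*3) = zeta_14^30. Since zeta_14^14 = 1, this equals zeta_14^2 = exp(2*pi*i*2/14) = exp(2*I*pi/7).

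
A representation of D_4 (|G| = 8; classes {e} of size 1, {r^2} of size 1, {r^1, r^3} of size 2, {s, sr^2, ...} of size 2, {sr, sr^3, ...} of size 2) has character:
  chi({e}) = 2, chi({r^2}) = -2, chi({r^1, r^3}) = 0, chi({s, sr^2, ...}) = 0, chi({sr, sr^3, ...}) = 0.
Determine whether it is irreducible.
Irreducible: <chi, chi> = 1.

Justification: <chi, chi> = (1/|G|) sum_C |C| * |chi(C)|^2 = (1/8)[1*|2|^2 + 1*|-2|^2 + 2*|0|^2 + 2*|0|^2 + 2*|0|^2]
  = (1/8)[(4) + (4) + (0) + (0) + (0)] = 8/8 = 1.
A character is irreducible iff <chi, chi> = 1, so this representation is irreducible.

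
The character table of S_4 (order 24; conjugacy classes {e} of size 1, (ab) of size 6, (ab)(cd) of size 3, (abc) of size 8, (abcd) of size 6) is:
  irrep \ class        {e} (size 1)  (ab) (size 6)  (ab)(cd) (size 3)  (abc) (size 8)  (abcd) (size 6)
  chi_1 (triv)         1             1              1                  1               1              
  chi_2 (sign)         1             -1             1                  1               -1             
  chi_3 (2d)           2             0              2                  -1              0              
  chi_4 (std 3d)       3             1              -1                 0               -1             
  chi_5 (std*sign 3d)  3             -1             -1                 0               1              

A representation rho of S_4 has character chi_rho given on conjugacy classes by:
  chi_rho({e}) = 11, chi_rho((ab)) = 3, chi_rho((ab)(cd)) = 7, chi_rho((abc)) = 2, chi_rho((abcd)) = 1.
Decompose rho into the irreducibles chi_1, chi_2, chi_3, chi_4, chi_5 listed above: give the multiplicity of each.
Multiplicities: chi_1: 3, chi_2: 1, chi_3: 2, chi_4: 1, chi_5: 0.

Argument: Use <chi_rho, chi> = (1/|G|) sum_C |C| * chi_rho(C) * conj(chi(C)) with |G| = 24 for each irreducible chi in the table:
  <chi_rho, chi_1> = (1/24)[1*(11)*conj(1) + 6*(3)*conj(1) + 3*(7)*conj(1) + 8*(2)*conj(1) + 6*(1)*conj(1)]
      = (1/24)[(11) + (18) + (21) + (16) + (6)] = 72/24 = 3
  <chi_rho, chi_2> = (1/24)[1*(11)*conj(1) + 6*(3)*conj(-1) + 3*(7)*conj(1) + 8*(2)*conj(1) + 6*(1)*conj(-1)]
      = (1/24)[(11) + (-18) + (21) + (16) + (-6)] = 24/24 = 1
  <chi_rho, chi_3> = (1/24)[1*(11)*conj(2) + 6*(3)*conj(0) + 3*(7)*conj(2) + 8*(2)*conj(-1) + 6*(1)*conj(0)]
      = (1/24)[(22) + (0) + (42) + (-16) + (0)] = 48/24 = 2
  <chi_rho, chi_4> = (1/24)[1*(11)*conj(3) + 6*(3)*conj(1) + 3*(7)*conj(-1) + 8*(2)*conj(0) + 6*(1)*conj(-1)]
      = (1/24)[(33) + (18) + (-21) + (0) + (-6)] = 24/24 = 1
  <chi_rho, chi_5> = (1/24)[1*(11)*conj(3) + 6*(3)*conj(-1) + 3*(7)*conj(-1) + 8*(2)*conj(0) + 6*(1)*conj(1)]
      = (1/24)[(33) + (-18) + (-21) + (0) + (6)] = 0/24 = 0
Dimension check: dim(rho) = sum (mult * dim) = 3*1 + 1*1 + 2*2 + 1*3 + 0*3 = 11 = chi_rho(e) = 11.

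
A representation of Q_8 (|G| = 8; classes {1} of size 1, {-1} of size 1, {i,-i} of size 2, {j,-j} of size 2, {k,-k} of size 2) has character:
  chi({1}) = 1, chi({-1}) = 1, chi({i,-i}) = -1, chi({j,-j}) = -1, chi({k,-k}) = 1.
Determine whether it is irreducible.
Irreducible: <chi, chi> = 1.

Proof sketch: <chi, chi> = (1/|G|) sum_C |C| * |chi(C)|^2 = (1/8)[1*|1|^2 + 1*|1|^2 + 2*|-1|^2 + 2*|-1|^2 + 2*|1|^2]
  = (1/8)[(1) + (1) + (2) + (2) + (2)] = 8/8 = 1.
A character is irreducible iff <chi, chi> = 1, so this representation is irreducible.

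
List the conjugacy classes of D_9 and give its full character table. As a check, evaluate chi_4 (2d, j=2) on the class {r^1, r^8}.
Conjugacy classes: {e} of size 1, {r^1, r^8} of size 2, {r^2, r^7} of size 2, {r^3, r^6} of size 2, {r^4, r^5} of size 2, {s, sr, ..., sr^8} of size 9.
Character table:
  irrep \ class              {e} (size 1)  {r^1, r^8} (size 2)  {r^2, r^7} (size 2)  {r^3, r^6} (size 2)  {r^4, r^5} (size 2)  {s, sr, ..., sr^8} (size 9)
  chi_1 (triv)               1             1                    1                    1                    1                    1                          
  chi_2 (sign: r->1, s->-1)  1             1                    1                    1                    1                    -1                         
  chi_3 (2d, j=1)            2             2*cos(2*pi/9)        2*cos(4*pi/9)        -1                   -2*cos(pi/9)         0                          
  chi_4 (2d, j=2)            2             2*cos(4*pi/9)        -2*cos(pi/9)         -1                   2*cos(2*pi/9)        0                          
  chi_5 (2d, j=3)            2             -1                   -1                   2                    -1                   0                          
  chi_6 (2d, j=4)            2             -2*cos(pi/9)         2*cos(2*pi/9)        -1                   2*cos(4*pi/9)        0                          

Spot check: chi_4 (2d, j=2) on {r^1, r^8} = 2*cos(4*pi/9).

Justification: D_9 has order 2*9 = 18 with 6 conjugacy classes, hence 6 irreducibles. Sum of squared dims 1 + 1 + 4 + 4 + 4 + 4 = 18 = |G|. Linear characters come from the abelianisation; the 2-dimensional irreps have character r^k -> 2*cos(2*pi*j*k/9), reflections -> 0.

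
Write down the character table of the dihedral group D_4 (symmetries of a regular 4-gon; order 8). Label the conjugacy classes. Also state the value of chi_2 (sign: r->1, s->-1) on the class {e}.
Conjugacy classes: {e} of size 1, {r^2} of size 1, {r^1, r^3} of size 2, {s, sr^2, ...} of size 2, {sr, sr^3, ...} of size 2.
Character table:
  irrep \ class              {e} (size 1)  {r^2} (size 1)  {r^1, r^3} (size 2)  {s, sr^2, ...} (size 2)  {sr, sr^3, ...} (size 2)
  chi_1 (triv)               1             1               1                    1                        1                       
  chi_2 (sign: r->1, s->-1)  1             1               1                    -1                       -1                      
  chi_3 (r->-1, s->1)        1             1               -1                   1                        -1                      
  chi_4 (r->-1, s->-1)       1             1               -1                   -1                       1                       
  chi_5 (2d, j=1)            2             -2              0                    0                        0                       

Spot check: chi_2 (sign: r->1, s->-1) on {e} = 1.

Working: D_4 has order 2*4 = 8 with 5 conjugacy classes, hence 5 irreducibles. Sum of squared dims 1 + 1 + 1 + 1 + 4 = 8 = |G|. Linear characters come from the abelianisation; the 2-dimensional irreps have character r^k -> 2*cos(2*pi*j*k/4), reflections -> 0.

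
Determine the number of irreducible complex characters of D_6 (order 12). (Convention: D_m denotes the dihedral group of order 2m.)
6

Derivation: The number of irreducible complex representations of a finite group equals its number of conjugacy classes. D_6 has 6 conjugacy classes (n/2 + 3 for n even), so D_6 (order 12) has exactly 6 irreducible complex representations.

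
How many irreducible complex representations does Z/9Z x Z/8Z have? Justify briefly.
72

Proof sketch: The number of irreducible complex representations of a finite group equals its number of conjugacy classes. Z/9Z x Z/8Z is abelian of order 72, so every element is its own conjugacy class: 72 classes, so Z/9Z x Z/8Z (order 72) has exactly 72 irreducible complex representations.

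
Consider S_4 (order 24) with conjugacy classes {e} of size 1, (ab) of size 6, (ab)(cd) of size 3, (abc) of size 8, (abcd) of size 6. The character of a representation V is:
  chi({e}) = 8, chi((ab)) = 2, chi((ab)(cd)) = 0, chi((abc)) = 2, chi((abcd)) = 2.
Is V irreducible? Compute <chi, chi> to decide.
Not irreducible (reducible): <chi, chi> = 6 > 1.

Explanation: <chi, chi> = (1/|G|) sum_C |C| * |chi(C)|^2 = (1/24)[1*|8|^2 + 6*|2|^2 + 3*|0|^2 + 8*|2|^2 + 6*|2|^2]
  = (1/24)[(64) + (24) + (0) + (32) + (24)] = 144/24 = 6.
A character is irreducible iff <chi, chi> = 1, so this representation is reducible.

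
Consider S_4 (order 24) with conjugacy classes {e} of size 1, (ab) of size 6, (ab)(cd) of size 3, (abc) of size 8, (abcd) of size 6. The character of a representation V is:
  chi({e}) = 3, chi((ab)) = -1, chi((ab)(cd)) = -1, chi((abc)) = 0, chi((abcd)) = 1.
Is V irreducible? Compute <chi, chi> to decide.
Irreducible: <chi, chi> = 1.

Solution. <chi, chi> = (1/|G|) sum_C |C| * |chi(C)|^2 = (1/24)[1*|3|^2 + 6*|-1|^2 + 3*|-1|^2 + 8*|0|^2 + 6*|1|^2]
  = (1/24)[(9) + (6) + (3) + (0) + (6)] = 24/24 = 1.
A character is irreducible iff <chi, chi> = 1, so this representation is irreducible.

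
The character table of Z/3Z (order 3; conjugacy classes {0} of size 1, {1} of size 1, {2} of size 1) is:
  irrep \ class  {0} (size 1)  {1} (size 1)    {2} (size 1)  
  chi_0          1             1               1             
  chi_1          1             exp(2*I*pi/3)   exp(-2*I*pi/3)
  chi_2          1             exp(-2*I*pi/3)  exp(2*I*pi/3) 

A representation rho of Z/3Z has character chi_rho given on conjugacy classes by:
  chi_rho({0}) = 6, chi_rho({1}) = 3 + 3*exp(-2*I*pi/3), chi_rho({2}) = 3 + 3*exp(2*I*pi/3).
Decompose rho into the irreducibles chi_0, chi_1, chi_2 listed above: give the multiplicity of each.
Multiplicities: chi_0: 3, chi_1: 0, chi_2: 3.

Use <chi_rho, chi> = (1/|G|) sum_C |C| * chi_rho(C) * conj(chi(C)) with |G| = 3 for each irreducible chi in the table:
  <chi_rho, chi_0> = (1/3)[1*(6)*conj(1) + 1*(3 + 3*exp(-2*I*pi/3))*conj(1) + 1*(3 + 3*exp(2*I*pi/3))*conj(1)]
      = (1/3)[(6) + (3 + 3*exp(-2*I*pi/3)) + (3 + 3*exp(2*I*pi/3))] = 9/3 = 3
  <chi_rho, chi_1> = (1/3)[1*(6)*conj(1) + 1*(3 + 3*exp(-2*I*pi/3))*conj(exp(2*I*pi/3)) + 1*(3 + 3*exp(2*I*pi/3))*conj(exp(-2*I*pi/3))]
      = (1/3)[(6) + (-3) + (-3)] = 0/3 = 0
  <chi_rho, chi_2> = (1/3)[1*(6)*conj(1) + 1*(3 + 3*exp(-2*I*pi/3))*conj(exp(-2*I*pi/3)) + 1*(3 + 3*exp(2*I*pi/3))*conj(exp(2*I*pi/3))]
      = (1/3)[(6) + (3 + 3*exp(2*I*pi/3)) + (3 + 3*exp(-2*I*pi/3))] = 9/3 = 3
(Exp terms are combined using exp(i*s)*conj(exp(i*t)) = exp(i*(s-t)), and sums of them are collapsed using the identity that for every m > 1 the m distinct m-th roots of unity sum to 0, e.g. 1 + exp(2*I*pi/3) + exp(-2*I*pi/3) = 0.)
Dimension check: dim(rho) = sum (mult * dim) = 3*1 + 0*1 + 3*1 = 6 = chi_rho(e) = 6.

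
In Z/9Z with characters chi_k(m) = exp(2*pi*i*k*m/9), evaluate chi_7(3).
chi_7(3) = zeta_9^21 = exp(2*I*pi/3)

Proof sketch: chi_7(3) = zeta_9^(7*3) = zeta_9^21. Since zeta_9^9 = 1, this equals zeta_9^3 = exp(2*pi*i*3/9) = exp(2*I*pi/3).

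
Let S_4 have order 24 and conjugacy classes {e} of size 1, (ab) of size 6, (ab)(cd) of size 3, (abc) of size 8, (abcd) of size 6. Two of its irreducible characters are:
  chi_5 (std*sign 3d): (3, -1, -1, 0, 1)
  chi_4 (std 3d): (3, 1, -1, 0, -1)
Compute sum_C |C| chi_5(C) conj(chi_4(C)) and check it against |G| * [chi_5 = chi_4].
Sum = 0; so <chi_5, chi_4> = 0 (distinct irreducibles are orthogonal).

Reasoning: Compute term by term over conjugacy classes (|C| * chi_5(C) * conj(chi_4(C))):
  1*(3)*conj(3) + 6*(-1)*conj(1) + 3*(-1)*conj(-1) + 8*(0)*conj(0) + 6*(1)*conj(-1)
  = (9) + (-6) + (3) + (0) + (-6)
  = 0.
Dividing by |G| = 24 gives 0/24 = 0, matching the row-orthogonality relation <chi_5, chi_4> = [chi_5 = chi_4].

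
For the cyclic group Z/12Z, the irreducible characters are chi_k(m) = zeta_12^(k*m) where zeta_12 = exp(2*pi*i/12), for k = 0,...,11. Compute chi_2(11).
chi_2(11) = zeta_12^22 = exp(-I*pi/3)

Argument: chi_2(11) = zeta_12^(2*11) = zeta_12^22. Since zeta_12^12 = 1, this equals zeta_12^10 = exp(2*pi*i*10/12) = exp(-I*pi/3).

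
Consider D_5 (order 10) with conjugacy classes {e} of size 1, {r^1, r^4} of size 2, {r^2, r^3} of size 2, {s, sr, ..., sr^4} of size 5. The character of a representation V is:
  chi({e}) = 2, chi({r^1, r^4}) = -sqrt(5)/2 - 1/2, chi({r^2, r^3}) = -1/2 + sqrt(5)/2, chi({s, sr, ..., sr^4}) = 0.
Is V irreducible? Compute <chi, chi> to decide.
Irreducible: <chi, chi> = 1.

Working: <chi, chi> = (1/|G|) sum_C |C| * |chi(C)|^2 = (1/10)[1*|2|^2 + 2*|-sqrt(5)/2 - 1/2|^2 + 2*|-1/2 + sqrt(5)/2|^2 + 5*|0|^2]
  = (1/10)[(4) + (sqrt(5) + 3) + (3 - sqrt(5)) + (0)] = 10/10 = 1.
A character is irreducible iff <chi, chi> = 1, so this representation is irreducible.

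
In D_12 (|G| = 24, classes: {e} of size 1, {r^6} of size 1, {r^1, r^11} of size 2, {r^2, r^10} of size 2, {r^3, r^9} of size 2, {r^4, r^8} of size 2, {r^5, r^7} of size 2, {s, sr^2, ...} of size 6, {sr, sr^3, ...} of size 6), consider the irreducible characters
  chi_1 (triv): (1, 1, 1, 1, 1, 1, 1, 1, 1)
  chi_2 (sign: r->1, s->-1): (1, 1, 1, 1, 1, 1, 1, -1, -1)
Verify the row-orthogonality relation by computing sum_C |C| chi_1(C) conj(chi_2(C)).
Sum = 0; so <chi_1, chi_2> = 0 (distinct irreducibles are orthogonal).

Details: Compute term by term over conjugacy classes (|C| * chi_1(C) * conj(chi_2(C))):
  1*(1)*conj(1) + 1*(1)*conj(1) + 2*(1)*conj(1) + 2*(1)*conj(1) + 2*(1)*conj(1) + 2*(1)*conj(1) + 2*(1)*conj(1) + 6*(1)*conj(-1) + 6*(1)*conj(-1)
  = (1) + (1) + (2) + (2) + (2) + (2) + (2) + (-6) + (-6)
  = 0.
Dividing by |G| = 24 gives 0/24 = 0, matching the row-orthogonality relation <chi_1, chi_2> = [chi_1 = chi_2].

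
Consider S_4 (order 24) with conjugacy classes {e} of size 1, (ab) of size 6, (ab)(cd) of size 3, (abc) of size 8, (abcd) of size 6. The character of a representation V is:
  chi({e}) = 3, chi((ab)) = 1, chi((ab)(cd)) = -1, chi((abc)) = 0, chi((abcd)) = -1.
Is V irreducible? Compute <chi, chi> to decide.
Irreducible: <chi, chi> = 1.

Why: <chi, chi> = (1/|G|) sum_C |C| * |chi(C)|^2 = (1/24)[1*|3|^2 + 6*|1|^2 + 3*|-1|^2 + 8*|0|^2 + 6*|-1|^2]
  = (1/24)[(9) + (6) + (3) + (0) + (6)] = 24/24 = 1.
A character is irreducible iff <chi, chi> = 1, so this representation is irreducible.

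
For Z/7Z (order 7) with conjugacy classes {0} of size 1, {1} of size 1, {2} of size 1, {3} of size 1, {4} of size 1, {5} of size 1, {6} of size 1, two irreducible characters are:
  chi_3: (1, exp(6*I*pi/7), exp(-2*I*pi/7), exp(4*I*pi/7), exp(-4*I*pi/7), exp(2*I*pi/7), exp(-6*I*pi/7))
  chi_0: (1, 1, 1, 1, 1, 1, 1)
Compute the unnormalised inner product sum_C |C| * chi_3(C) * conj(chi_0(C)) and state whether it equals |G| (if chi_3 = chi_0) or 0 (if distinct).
Sum = 0; so <chi_3, chi_0> = 0 (distinct irreducibles are orthogonal).

Proof sketch: Compute term by term over conjugacy classes (|C| * chi_3(C) * conj(chi_0(C))):
  1*(1)*conj(1) + 1*(exp(6*I*pi/7))*conj(1) + 1*(exp(-2*I*pi/7))*conj(1) + 1*(exp(4*I*pi/7))*conj(1) + 1*(exp(-4*I*pi/7))*conj(1) + 1*(exp(2*I*pi/7))*conj(1) + 1*(exp(-6*I*pi/7))*conj(1)
  = (1) + (exp(6*I*pi/7)) + (exp(-2*I*pi/7)) + (exp(4*I*pi/7)) + (exp(-4*I*pi/7)) + (exp(2*I*pi/7)) + (exp(-6*I*pi/7))
  = 0.
(Exp terms are combined using exp(i*s)*conj(exp(i*t)) = exp(i*(s-t)), and sums of them are collapsed using the identity that for every m > 1 the m distinct m-th roots of unity sum to 0, e.g. 1 + exp(2*I*pi/3) + exp(-2*I*pi/3) = 0.)
Dividing by |G| = 7 gives 0/7 = 0, matching the row-orthogonality relation <chi_3, chi_0> = [chi_3 = chi_0].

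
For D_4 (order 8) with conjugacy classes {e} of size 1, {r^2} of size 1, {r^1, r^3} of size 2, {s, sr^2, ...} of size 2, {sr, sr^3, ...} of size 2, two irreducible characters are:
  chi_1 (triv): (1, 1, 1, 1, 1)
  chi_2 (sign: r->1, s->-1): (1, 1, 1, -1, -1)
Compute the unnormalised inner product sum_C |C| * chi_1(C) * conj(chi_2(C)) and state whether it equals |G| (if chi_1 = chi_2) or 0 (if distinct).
Sum = 0; so <chi_1, chi_2> = 0 (distinct irreducibles are orthogonal).

Solution. Compute term by term over conjugacy classes (|C| * chi_1(C) * conj(chi_2(C))):
  1*(1)*conj(1) + 1*(1)*conj(1) + 2*(1)*conj(1) + 2*(1)*conj(-1) + 2*(1)*conj(-1)
  = (1) + (1) + (2) + (-2) + (-2)
  = 0.
Dividing by |G| = 8 gives 0/8 = 0, matching the row-orthogonality relation <chi_1, chi_2> = [chi_1 = chi_2].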